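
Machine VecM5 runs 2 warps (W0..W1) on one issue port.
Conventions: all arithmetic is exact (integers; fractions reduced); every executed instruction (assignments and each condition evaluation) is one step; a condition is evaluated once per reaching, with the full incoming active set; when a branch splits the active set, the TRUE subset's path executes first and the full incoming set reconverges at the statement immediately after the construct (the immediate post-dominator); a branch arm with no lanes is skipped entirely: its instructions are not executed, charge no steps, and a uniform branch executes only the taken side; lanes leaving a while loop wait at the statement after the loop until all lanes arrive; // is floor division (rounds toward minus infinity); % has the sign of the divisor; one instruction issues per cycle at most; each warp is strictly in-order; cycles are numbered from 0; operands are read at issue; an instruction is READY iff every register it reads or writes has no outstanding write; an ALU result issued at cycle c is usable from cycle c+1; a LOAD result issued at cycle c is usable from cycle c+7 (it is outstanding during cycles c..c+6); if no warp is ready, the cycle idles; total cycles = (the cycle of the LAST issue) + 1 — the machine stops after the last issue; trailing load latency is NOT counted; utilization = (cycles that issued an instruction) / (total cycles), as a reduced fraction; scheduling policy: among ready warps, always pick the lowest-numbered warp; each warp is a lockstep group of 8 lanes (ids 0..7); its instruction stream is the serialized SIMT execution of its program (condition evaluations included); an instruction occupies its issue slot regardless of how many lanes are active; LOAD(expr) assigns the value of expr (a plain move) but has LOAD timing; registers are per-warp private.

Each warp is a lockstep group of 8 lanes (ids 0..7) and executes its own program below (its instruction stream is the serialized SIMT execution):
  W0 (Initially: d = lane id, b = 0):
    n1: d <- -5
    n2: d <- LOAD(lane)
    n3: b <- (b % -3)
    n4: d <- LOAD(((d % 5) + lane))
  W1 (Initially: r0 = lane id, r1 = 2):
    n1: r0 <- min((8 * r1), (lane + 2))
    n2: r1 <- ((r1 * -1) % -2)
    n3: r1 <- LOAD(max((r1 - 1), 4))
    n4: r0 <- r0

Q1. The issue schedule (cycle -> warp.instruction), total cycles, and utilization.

cycle 0: W0.I0
cycle 1: W0.I1
cycle 2: W0.I2
cycle 3: W1.I0
cycle 4: W1.I1
cycle 5: W1.I2
cycle 6: W1.I3
cycle 7: idle
cycle 8: W0.I3

Answer: 9 cycles, utilization 8/9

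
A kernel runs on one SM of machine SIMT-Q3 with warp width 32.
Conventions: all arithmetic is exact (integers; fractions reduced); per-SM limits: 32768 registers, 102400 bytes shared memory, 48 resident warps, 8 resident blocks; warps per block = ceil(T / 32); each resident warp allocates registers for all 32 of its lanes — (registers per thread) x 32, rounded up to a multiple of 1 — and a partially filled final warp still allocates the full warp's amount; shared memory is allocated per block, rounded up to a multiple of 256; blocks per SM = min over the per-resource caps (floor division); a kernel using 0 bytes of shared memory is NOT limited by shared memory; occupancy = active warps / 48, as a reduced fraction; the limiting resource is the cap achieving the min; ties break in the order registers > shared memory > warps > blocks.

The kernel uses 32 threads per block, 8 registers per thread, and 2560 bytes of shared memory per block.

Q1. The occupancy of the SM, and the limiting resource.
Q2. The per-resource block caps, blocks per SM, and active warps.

Answer: occupancy 1/6, limited by blocks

registers: 128 blocks
shared memory: 40 blocks
warps: 48 blocks
blocks: 8 blocks

Answer: 8 blocks, 8 active warps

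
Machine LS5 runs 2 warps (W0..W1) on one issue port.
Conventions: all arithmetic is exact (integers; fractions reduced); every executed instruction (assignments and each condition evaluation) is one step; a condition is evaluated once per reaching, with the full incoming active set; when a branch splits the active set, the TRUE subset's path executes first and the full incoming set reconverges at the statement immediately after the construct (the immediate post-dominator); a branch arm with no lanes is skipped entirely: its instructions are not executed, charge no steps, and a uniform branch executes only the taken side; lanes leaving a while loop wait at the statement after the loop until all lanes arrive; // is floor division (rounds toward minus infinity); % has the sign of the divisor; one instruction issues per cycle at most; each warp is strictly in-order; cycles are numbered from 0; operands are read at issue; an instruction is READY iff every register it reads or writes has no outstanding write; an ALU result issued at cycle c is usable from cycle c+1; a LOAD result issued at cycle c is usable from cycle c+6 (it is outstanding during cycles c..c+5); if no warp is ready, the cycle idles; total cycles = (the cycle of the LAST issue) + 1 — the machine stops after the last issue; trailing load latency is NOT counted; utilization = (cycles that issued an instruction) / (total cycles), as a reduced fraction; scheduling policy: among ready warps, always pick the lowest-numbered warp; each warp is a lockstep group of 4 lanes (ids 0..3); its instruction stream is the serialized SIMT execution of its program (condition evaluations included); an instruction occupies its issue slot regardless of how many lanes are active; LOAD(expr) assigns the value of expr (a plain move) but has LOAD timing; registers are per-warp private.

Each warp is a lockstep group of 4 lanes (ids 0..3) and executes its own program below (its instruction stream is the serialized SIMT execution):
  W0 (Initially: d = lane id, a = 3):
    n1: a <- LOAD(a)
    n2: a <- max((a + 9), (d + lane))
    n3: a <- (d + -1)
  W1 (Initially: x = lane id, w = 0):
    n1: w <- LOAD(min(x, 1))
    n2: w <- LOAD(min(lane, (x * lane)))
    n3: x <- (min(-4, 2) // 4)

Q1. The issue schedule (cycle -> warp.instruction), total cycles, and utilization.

cycle 0: W0.I0
cycle 1: W1.I0
cycle 2: idle
cycle 3: idle
cycle 4: idle
cycle 5: idle
cycle 6: W0.I1
cycle 7: W0.I2
cycle 8: W1.I1
cycle 9: W1.I2

Answer: 10 cycles, utilization 3/5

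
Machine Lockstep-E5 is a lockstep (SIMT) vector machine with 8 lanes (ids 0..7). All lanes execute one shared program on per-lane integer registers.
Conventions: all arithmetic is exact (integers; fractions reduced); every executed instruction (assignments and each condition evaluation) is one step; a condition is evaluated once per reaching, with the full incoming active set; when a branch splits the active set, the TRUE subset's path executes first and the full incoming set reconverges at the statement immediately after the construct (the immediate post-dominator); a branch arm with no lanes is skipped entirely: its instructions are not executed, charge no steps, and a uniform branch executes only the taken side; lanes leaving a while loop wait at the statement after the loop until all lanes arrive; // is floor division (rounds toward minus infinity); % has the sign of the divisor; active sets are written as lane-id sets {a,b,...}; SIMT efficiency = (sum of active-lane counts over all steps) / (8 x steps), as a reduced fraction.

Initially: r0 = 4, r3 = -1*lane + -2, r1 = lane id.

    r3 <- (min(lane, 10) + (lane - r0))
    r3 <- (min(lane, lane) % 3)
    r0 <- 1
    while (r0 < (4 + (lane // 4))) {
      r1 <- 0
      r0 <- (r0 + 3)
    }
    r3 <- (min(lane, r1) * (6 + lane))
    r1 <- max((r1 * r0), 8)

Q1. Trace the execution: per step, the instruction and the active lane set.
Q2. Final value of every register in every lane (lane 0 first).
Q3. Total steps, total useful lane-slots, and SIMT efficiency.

step 0: r3 <- (min(lane, 10) + (lane - r0)) {0,1,2,3,4,5,6,7}
step 1: r3 <- (min(lane, lane) % 3)  {0,1,2,3,4,5,6,7}
step 2: r0 <- 1                      {0,1,2,3,4,5,6,7}
step 3: eval (r0 < (4 + (lane // 4))) {0,1,2,3,4,5,6,7}
step 4: r1 <- 0                      {0,1,2,3,4,5,6,7}
step 5: r0 <- (r0 + 3)               {0,1,2,3,4,5,6,7}
step 6: eval (r0 < (4 + (lane // 4))) {0,1,2,3,4,5,6,7}
step 7: r1 <- 0                      {4,5,6,7}
step 8: r0 <- (r0 + 3)               {4,5,6,7}
step 9: eval (r0 < (4 + (lane // 4))) {4,5,6,7}
step 10: r3 <- (min(lane, r1) * (6 + lane)) {0,1,2,3,4,5,6,7}
step 11: r1 <- max((r1 * r0), 8)      {0,1,2,3,4,5,6,7}

Answer: 12 steps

r0: 4,4,4,4,7,7,7,7
r3: 0,0,0,0,0,0,0,0
r1: 8,8,8,8,8,8,8,8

steps = 12; useful = 84; efficiency = 84/96 = 7/8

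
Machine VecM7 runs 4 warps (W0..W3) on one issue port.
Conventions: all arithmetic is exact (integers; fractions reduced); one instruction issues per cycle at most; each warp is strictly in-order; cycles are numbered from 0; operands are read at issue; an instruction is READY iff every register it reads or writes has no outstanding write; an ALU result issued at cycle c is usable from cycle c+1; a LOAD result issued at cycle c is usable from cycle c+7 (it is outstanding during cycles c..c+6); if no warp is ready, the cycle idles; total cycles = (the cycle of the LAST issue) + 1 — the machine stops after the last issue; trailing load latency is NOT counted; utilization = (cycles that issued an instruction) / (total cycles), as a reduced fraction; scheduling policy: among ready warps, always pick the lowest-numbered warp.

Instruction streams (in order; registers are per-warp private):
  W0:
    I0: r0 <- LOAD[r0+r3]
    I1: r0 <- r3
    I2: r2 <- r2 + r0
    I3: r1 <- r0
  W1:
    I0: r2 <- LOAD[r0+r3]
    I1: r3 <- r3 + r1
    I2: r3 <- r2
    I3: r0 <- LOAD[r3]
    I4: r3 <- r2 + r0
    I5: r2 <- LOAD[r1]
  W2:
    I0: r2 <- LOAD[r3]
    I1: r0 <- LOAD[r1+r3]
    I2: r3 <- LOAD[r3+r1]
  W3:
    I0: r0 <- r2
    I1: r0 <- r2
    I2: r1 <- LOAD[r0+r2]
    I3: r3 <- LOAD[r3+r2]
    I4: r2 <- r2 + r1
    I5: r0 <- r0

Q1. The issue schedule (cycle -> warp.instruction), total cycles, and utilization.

cycle 0: W0.I0
cycle 1: W1.I0
cycle 2: W1.I1
cycle 3: W2.I0
cycle 4: W2.I1
cycle 5: W2.I2
cycle 6: W3.I0
cycle 7: W0.I1
cycle 8: W0.I2
cycle 9: W0.I3
cycle 10: W1.I2
cycle 11: W1.I3
cycle 12: W3.I1
cycle 13: W3.I2
cycle 14: W3.I3
cycle 15: idle
cycle 16: idle
cycle 17: idle
cycle 18: W1.I4
cycle 19: W1.I5
cycle 20: W3.I4
cycle 21: W3.I5

Answer: 22 cycles, utilization 19/22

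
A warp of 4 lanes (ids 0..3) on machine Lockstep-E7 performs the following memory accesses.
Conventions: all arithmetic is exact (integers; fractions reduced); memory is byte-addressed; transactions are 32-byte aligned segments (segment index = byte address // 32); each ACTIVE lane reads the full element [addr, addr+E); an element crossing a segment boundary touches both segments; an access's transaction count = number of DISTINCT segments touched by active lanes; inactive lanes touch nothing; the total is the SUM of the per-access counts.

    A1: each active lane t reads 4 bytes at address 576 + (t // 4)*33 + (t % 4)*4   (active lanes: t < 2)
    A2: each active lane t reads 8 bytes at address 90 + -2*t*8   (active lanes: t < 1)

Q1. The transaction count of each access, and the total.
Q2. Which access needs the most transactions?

A1: 1 transaction
A2: 2 transactions

Answer: 1,2; total 3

Answer: A2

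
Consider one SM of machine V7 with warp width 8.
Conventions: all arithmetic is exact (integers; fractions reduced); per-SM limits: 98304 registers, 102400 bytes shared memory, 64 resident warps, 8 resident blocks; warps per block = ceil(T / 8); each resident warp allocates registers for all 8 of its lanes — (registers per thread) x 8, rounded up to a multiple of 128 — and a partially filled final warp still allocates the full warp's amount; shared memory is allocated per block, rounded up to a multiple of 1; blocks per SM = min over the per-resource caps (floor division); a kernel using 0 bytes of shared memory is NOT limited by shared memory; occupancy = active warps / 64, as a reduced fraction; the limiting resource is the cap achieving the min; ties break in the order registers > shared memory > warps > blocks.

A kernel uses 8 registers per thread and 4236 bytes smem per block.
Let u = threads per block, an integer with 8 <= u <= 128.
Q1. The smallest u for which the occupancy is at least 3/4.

Answer: u = 41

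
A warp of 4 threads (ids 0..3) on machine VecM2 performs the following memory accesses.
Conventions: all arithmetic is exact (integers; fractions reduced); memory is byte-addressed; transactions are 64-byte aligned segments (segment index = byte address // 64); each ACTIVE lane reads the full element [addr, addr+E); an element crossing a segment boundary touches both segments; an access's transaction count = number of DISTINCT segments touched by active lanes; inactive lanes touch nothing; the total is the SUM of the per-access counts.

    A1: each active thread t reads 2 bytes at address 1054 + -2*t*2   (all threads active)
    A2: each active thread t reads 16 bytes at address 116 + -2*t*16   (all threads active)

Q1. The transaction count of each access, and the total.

A1: 1 transaction
A2: 3 transactions

Answer: 1,3; total 4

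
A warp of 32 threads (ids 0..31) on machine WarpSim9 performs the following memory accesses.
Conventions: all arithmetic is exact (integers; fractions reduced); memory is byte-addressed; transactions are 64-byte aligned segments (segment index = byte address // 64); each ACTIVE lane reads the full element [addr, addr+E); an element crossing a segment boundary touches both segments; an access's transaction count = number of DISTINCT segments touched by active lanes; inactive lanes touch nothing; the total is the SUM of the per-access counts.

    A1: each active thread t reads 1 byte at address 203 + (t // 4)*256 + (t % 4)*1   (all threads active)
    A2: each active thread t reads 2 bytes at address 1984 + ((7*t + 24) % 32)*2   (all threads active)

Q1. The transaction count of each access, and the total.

A1: 8 transactions
A2: 1 transaction

Answer: 8,1; total 9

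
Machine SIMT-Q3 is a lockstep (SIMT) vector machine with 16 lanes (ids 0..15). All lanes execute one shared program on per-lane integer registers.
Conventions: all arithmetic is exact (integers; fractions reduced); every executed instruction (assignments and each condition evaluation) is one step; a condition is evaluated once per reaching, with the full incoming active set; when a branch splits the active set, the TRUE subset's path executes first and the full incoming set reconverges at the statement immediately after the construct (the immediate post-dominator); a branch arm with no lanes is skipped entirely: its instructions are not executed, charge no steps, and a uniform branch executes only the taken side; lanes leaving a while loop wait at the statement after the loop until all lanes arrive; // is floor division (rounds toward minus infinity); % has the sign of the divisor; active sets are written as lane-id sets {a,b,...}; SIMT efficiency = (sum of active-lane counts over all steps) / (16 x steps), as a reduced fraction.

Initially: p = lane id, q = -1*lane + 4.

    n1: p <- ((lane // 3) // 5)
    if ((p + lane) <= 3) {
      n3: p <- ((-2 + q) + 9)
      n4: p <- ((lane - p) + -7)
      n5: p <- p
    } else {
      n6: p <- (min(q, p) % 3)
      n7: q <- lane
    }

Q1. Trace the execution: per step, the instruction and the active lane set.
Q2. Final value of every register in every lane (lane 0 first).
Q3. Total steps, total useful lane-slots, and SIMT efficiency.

step 0: p <- ((lane // 3) // 5)      {0,1,2,3,4,5,6,7,8,9,10,11,12,13,14,15}
step 1: eval ((p + lane) <= 3)       {0,1,2,3,4,5,6,7,8,9,10,11,12,13,14,15}
step 2: p <- ((-2 + q) + 9)          {0,1,2,3}
step 3: p <- ((lane - p) + -7)       {0,1,2,3}
step 4: p <- p                       {0,1,2,3}
step 5: p <- (min(q, p) % 3)         {4,5,6,7,8,9,10,11,12,13,14,15}
step 6: q <- lane                    {4,5,6,7,8,9,10,11,12,13,14,15}

Answer: 7 steps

p: -18,-16,-14,-12,0,2,1,0,2,1,0,2,1,0,2,1
q: 4,3,2,1,4,5,6,7,8,9,10,11,12,13,14,15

steps = 7; useful = 68; efficiency = 68/112 = 17/28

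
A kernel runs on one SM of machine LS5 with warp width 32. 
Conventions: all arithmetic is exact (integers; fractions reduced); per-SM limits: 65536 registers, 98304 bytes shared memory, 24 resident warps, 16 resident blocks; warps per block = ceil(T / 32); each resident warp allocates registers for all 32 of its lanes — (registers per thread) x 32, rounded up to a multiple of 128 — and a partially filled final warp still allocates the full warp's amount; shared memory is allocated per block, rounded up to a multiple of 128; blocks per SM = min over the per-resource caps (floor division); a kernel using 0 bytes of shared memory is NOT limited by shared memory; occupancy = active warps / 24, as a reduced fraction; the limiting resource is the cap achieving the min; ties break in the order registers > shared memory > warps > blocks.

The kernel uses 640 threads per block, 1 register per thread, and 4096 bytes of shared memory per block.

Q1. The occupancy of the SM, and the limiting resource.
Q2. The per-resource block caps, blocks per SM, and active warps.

Answer: occupancy 5/6, limited by warps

registers: 25 blocks
shared memory: 24 blocks
warps: 1 block
blocks: 16 blocks

Answer: 1 block, 20 active warps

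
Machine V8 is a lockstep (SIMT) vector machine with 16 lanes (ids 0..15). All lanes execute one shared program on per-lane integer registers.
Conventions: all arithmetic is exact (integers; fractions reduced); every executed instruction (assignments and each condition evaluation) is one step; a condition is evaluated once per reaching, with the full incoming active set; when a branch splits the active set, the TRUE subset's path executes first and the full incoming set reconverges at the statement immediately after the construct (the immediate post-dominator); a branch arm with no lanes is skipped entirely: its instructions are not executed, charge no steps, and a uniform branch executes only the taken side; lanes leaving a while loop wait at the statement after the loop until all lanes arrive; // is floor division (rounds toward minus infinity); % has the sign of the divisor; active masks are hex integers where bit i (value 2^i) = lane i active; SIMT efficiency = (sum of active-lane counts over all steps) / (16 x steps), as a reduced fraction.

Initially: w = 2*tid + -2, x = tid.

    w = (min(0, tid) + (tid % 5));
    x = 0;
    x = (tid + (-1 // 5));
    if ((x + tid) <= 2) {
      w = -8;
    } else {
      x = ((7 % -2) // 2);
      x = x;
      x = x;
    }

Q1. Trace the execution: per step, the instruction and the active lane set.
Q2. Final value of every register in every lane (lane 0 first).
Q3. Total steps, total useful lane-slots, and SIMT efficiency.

step 0: w <- (min(0, tid) + (tid % 5)) 0xffff
step 1: x <- 0                       0xffff
step 2: x <- (tid + (-1 // 5))       0xffff
step 3: eval ((x + tid) <= 2)        0xffff
step 4: w <- -8                      0x0003
step 5: x <- ((7 % -2) // 2)         0xfffc
step 6: x <- x                       0xfffc
step 7: x <- x                       0xfffc

Answer: 8 steps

w: -8,-8,2,3,4,0,1,2,3,4,0,1,2,3,4,0
x: -1,0,-1,-1,-1,-1,-1,-1,-1,-1,-1,-1,-1,-1,-1,-1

steps = 8; useful = 108; efficiency = 108/128 = 27/32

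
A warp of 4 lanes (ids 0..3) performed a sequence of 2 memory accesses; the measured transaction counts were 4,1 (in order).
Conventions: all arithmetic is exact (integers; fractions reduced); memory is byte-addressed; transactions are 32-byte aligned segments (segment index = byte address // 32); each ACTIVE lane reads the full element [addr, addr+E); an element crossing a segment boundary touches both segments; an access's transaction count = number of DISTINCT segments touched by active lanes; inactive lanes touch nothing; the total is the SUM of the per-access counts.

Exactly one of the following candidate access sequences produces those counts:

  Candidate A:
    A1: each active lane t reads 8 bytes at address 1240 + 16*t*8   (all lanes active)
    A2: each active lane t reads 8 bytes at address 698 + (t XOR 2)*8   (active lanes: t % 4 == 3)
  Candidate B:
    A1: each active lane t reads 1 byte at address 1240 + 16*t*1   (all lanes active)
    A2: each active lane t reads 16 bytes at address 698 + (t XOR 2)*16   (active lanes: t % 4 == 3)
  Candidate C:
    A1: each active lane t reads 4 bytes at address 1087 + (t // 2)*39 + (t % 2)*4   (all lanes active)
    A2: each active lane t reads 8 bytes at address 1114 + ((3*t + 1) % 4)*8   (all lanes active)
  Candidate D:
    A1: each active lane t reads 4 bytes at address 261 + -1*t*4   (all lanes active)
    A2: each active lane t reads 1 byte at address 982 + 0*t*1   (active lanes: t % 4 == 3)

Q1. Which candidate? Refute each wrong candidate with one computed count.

B: A1 gives 3 transactions, not 4
C: A1 gives 3 transactions, not 4
D: A1 gives 2 transactions, not 4
A: all counts match (4,1)

Answer: A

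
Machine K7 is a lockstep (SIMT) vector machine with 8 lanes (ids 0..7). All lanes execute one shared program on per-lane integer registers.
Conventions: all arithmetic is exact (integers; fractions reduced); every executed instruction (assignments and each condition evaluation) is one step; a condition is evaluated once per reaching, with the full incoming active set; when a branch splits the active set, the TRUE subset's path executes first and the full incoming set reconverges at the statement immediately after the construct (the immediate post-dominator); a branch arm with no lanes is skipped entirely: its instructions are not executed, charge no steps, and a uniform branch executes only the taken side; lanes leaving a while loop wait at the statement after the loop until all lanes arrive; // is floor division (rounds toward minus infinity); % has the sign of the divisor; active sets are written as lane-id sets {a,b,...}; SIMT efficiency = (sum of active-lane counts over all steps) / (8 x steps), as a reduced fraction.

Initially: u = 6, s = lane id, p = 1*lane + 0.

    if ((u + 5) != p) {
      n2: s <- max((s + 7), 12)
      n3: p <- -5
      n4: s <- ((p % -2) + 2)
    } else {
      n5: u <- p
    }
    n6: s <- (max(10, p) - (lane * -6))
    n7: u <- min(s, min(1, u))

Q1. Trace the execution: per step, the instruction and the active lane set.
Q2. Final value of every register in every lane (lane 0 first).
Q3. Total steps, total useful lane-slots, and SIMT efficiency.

step 0: eval ((u + 5) != p)          {0,1,2,3,4,5,6,7}
step 1: s <- max((s + 7), 12)        {0,1,2,3,4,5,6,7}
step 2: p <- -5                      {0,1,2,3,4,5,6,7}
step 3: s <- ((p % -2) + 2)          {0,1,2,3,4,5,6,7}
step 4: s <- (max(10, p) - (lane * -6)) {0,1,2,3,4,5,6,7}
step 5: u <- min(s, min(1, u))       {0,1,2,3,4,5,6,7}

Answer: 6 steps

u: 1,1,1,1,1,1,1,1
s: 10,16,22,28,34,40,46,52
p: -5,-5,-5,-5,-5,-5,-5,-5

steps = 6; useful = 48; efficiency = 48/48 = 1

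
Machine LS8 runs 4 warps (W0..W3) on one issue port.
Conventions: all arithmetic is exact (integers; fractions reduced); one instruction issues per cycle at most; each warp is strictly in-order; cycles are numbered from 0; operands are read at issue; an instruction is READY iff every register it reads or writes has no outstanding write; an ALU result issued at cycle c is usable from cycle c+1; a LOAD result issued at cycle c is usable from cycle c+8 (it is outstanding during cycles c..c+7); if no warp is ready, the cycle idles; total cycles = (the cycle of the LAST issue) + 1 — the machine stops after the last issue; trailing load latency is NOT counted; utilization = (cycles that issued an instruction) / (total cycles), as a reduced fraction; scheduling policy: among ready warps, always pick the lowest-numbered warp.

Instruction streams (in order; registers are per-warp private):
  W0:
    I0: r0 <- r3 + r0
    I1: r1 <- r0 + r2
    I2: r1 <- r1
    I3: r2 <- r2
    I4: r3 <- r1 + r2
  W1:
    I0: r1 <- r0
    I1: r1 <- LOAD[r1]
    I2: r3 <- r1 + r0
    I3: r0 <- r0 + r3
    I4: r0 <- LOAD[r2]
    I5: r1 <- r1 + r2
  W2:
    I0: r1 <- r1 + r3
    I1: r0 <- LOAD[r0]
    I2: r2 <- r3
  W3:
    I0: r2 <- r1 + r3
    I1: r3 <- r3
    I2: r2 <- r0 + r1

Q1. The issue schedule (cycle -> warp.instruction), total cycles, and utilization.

cycle 0: W0.I0
cycle 1: W0.I1
cycle 2: W0.I2
cycle 3: W0.I3
cycle 4: W0.I4
cycle 5: W1.I0
cycle 6: W1.I1
cycle 7: W2.I0
cycle 8: W2.I1
cycle 9: W2.I2
cycle 10: W3.I0
cycle 11: W3.I1
cycle 12: W3.I2
cycle 13: idle
cycle 14: W1.I2
cycle 15: W1.I3
cycle 16: W1.I4
cycle 17: W1.I5

Answer: 18 cycles, utilization 17/18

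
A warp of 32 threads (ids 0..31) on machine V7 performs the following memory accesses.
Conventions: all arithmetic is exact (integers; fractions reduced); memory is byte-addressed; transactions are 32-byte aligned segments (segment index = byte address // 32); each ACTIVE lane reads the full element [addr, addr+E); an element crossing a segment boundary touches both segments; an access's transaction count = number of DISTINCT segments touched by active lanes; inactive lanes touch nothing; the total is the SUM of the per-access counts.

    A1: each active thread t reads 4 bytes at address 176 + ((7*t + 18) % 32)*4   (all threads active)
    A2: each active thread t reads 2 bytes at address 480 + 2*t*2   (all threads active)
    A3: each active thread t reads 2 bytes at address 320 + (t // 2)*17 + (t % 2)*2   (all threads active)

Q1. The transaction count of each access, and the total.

A1: 5 transactions
A2: 4 transactions
A3: 9 transactions

Answer: 5,4,9; total 18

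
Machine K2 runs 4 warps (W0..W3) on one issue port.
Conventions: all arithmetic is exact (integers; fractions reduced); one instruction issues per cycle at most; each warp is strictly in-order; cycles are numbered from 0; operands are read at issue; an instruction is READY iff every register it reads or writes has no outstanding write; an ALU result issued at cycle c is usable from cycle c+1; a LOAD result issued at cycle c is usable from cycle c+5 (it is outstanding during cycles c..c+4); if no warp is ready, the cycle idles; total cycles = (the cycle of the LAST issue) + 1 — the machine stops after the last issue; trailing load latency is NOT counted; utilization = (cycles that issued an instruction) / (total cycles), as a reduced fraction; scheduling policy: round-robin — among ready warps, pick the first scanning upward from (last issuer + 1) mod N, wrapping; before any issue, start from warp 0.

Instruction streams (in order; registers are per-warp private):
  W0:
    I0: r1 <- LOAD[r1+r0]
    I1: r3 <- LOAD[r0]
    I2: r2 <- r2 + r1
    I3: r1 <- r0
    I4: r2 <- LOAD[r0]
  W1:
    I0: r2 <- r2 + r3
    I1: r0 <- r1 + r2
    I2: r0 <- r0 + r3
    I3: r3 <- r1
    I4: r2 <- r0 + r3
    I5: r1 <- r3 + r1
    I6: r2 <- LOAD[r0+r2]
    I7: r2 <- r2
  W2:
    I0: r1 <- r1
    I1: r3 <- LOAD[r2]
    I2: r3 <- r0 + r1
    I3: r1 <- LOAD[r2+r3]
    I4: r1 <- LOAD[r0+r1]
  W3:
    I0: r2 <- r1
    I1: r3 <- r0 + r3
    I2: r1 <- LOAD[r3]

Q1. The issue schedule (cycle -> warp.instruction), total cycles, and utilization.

cycle 0: W0.I0
cycle 1: W1.I0
cycle 2: W2.I0
cycle 3: W3.I0
cycle 4: W0.I1
cycle 5: W1.I1
cycle 6: W2.I1
cycle 7: W3.I1
cycle 8: W0.I2
cycle 9: W1.I2
cycle 10: W3.I2
cycle 11: W0.I3
cycle 12: W1.I3
cycle 13: W2.I2
cycle 14: W0.I4
cycle 15: W1.I4
cycle 16: W2.I3
cycle 17: W1.I5
cycle 18: W1.I6
cycle 19: idle
cycle 20: idle
cycle 21: W2.I4
cycle 22: idle
cycle 23: W1.I7

Answer: 24 cycles, utilization 7/8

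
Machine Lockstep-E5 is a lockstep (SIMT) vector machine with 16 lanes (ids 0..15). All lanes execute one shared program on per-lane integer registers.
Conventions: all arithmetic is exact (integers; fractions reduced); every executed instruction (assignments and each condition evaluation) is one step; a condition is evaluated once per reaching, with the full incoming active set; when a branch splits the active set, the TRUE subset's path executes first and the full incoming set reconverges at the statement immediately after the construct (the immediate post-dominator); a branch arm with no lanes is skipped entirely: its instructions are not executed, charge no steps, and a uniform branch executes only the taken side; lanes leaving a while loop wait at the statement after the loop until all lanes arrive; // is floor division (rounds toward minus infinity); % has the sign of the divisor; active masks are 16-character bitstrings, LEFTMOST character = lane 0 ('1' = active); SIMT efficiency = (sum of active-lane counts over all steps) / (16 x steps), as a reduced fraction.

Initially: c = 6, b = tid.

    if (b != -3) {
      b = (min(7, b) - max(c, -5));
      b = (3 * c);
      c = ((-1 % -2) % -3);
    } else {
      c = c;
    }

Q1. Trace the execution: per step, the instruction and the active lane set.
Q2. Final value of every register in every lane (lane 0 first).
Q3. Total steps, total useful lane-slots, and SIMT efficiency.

step 0: eval (b != -3)               1111111111111111
step 1: b <- (min(7, b) - max(c, -5)) 1111111111111111
step 2: b <- (3 * c)                 1111111111111111
step 3: c <- ((-1 % -2) % -3)        1111111111111111

Answer: 4 steps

c: -1,-1,-1,-1,-1,-1,-1,-1,-1,-1,-1,-1,-1,-1,-1,-1
b: 18,18,18,18,18,18,18,18,18,18,18,18,18,18,18,18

steps = 4; useful = 64; efficiency = 64/64 = 1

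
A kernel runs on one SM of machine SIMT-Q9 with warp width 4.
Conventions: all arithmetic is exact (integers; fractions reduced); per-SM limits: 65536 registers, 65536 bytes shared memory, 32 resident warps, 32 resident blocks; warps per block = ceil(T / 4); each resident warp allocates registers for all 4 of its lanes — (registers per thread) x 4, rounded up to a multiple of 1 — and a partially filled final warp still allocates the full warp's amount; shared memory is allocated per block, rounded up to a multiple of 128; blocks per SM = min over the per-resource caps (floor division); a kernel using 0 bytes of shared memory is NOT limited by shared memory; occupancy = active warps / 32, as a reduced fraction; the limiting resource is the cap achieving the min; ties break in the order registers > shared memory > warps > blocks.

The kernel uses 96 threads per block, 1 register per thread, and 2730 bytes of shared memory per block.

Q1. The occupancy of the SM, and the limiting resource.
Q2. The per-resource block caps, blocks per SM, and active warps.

Answer: occupancy 3/4, limited by warps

registers: 682 blocks
shared memory: 23 blocks
warps: 1 block
blocks: 32 blocks

Answer: 1 block, 24 active warps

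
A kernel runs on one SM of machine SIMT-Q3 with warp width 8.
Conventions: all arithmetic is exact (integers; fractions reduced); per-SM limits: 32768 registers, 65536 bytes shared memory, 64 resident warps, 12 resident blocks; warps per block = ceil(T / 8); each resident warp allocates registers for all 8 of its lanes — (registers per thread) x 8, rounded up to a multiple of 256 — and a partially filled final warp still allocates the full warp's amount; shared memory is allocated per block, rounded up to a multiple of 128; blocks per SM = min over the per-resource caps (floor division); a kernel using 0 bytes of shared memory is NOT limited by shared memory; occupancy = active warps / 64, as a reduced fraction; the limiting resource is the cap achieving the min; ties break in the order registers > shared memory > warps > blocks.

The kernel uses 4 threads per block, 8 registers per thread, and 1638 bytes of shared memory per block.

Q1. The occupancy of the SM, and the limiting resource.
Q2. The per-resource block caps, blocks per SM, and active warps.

Answer: occupancy 3/16, limited by blocks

registers: 128 blocks
shared memory: 39 blocks
warps: 64 blocks
blocks: 12 blocks

Answer: 12 blocks, 12 active warps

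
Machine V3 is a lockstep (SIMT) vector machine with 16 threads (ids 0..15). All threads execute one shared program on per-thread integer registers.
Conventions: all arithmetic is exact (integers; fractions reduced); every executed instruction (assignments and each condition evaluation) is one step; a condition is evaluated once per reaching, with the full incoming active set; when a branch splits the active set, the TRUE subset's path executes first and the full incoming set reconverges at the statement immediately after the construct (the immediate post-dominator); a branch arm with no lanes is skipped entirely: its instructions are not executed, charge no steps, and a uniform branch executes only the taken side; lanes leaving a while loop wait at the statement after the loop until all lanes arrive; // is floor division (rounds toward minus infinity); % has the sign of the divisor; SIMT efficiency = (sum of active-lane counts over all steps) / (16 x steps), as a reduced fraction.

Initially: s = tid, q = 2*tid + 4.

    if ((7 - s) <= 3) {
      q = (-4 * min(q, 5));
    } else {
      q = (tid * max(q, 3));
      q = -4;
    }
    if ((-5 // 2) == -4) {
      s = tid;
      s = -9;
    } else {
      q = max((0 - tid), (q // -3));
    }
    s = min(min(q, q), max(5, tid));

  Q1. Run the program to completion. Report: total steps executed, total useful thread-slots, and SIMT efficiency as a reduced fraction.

Answer: 7 steps, 84 useful, 3/4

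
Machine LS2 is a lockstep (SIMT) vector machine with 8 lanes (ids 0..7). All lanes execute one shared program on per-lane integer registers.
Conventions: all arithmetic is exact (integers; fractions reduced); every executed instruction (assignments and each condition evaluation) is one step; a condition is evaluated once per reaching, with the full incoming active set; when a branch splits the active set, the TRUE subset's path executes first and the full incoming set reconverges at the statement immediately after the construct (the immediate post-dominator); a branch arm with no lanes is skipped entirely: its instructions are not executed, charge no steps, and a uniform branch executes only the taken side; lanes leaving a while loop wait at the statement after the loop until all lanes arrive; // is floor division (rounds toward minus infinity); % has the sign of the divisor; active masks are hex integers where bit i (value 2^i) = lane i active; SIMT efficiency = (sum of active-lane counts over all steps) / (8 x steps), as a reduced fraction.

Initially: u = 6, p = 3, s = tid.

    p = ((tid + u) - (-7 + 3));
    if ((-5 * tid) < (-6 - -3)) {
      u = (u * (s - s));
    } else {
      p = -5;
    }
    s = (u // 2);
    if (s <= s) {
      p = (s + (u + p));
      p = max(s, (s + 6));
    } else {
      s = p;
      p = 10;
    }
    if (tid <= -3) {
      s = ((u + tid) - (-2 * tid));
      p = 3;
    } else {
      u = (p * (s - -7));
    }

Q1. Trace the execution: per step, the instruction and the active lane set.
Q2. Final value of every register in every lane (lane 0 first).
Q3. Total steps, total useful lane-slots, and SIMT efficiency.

step 0: p <- ((tid + u) - (-7 + 3))  0xff
step 1: eval ((-5 * tid) < (-6 - -3)) 0xff
step 2: u <- (u * (s - s))           0xfe
step 3: p <- -5                      0x01
step 4: s <- (u // 2)                0xff
step 5: eval (s <= s)                0xff
step 6: p <- (s + (u + p))           0xff
step 7: p <- max(s, (s + 6))         0xff
step 8: eval (tid <= -3)             0xff
step 9: u <- (p * (s - -7))          0xff

Answer: 10 steps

u: 90,42,42,42,42,42,42,42
p: 9,6,6,6,6,6,6,6
s: 3,0,0,0,0,0,0,0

steps = 10; useful = 72; efficiency = 72/80 = 9/10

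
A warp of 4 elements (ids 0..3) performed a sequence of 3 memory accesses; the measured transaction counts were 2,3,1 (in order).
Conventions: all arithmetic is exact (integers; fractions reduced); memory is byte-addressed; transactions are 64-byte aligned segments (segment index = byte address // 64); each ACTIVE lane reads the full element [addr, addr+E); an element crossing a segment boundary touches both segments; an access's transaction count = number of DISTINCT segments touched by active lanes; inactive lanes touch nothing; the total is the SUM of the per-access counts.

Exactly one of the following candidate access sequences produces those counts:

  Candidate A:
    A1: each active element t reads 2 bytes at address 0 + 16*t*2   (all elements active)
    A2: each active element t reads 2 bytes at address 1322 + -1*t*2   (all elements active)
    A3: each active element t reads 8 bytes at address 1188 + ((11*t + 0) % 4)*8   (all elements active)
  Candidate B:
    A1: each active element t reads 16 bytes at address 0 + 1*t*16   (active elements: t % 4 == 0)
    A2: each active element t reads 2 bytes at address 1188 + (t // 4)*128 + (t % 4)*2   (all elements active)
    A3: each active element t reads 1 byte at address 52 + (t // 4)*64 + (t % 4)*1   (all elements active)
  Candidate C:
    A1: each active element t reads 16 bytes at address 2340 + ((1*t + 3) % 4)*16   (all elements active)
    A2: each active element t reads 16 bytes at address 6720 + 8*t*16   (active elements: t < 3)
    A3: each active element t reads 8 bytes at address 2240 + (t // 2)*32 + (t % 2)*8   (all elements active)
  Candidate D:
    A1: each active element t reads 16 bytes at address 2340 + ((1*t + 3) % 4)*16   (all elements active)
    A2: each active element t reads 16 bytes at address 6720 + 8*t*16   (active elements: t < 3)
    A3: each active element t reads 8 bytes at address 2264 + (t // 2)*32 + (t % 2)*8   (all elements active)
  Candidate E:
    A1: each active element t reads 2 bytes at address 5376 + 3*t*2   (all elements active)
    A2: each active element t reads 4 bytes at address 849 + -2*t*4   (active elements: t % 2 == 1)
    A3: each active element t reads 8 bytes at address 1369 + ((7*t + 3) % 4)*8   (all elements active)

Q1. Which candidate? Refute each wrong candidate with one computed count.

A: A2 gives 1 transaction, not 3
B: A1 gives 1 transaction, not 2
D: A3 gives 2 transactions, not 1
E: A1 gives 1 transaction, not 2
C: all counts match (2,3,1)

Answer: C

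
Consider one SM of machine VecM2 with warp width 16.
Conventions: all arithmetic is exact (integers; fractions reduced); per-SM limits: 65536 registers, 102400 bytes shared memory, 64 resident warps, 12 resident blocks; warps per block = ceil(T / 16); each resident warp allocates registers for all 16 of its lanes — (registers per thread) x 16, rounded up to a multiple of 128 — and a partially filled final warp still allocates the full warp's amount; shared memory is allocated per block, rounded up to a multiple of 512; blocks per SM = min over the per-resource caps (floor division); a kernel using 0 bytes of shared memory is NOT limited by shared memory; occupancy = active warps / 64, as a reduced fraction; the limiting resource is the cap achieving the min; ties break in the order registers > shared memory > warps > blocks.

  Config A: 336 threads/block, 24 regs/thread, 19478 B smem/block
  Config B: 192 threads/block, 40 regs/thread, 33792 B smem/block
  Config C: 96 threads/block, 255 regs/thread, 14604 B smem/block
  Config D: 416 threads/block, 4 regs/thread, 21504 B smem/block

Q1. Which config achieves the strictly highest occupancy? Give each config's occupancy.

occupancies: A 63/64, B 9/16, C 3/16, D 13/16

Answer: A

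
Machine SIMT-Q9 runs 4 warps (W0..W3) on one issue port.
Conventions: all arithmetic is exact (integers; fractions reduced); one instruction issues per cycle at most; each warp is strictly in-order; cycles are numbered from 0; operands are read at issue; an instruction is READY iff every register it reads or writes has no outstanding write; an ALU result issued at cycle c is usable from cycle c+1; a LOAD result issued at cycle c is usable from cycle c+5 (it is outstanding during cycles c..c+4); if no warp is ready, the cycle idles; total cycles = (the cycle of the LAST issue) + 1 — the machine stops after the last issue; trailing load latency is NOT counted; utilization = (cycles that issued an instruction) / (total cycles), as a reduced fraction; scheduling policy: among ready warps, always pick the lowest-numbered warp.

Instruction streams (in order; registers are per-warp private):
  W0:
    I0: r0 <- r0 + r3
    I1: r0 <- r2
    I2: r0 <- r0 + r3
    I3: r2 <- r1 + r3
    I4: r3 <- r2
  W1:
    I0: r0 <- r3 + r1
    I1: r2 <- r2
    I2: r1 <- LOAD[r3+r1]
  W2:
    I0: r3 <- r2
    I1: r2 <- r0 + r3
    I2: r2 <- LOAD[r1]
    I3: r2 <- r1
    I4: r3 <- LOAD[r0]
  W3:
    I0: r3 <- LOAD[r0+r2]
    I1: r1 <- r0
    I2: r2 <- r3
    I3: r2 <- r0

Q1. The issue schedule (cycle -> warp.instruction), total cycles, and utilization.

cycle 0: W0.I0
cycle 1: W0.I1
cycle 2: W0.I2
cycle 3: W0.I3
cycle 4: W0.I4
cycle 5: W1.I0
cycle 6: W1.I1
cycle 7: W1.I2
cycle 8: W2.I0
cycle 9: W2.I1
cycle 10: W2.I2
cycle 11: W3.I0
cycle 12: W3.I1
cycle 13: idle
cycle 14: idle
cycle 15: W2.I3
cycle 16: W2.I4
cycle 17: W3.I2
cycle 18: W3.I3

Answer: 19 cycles, utilization 17/19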